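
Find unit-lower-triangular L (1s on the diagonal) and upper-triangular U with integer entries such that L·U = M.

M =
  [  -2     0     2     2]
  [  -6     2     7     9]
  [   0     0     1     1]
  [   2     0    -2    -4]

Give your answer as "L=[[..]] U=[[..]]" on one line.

L=[[1,0,0,0],[3,1,0,0],[0,0,1,0],[-1,0,0,1]] U=[[-2,0,2,2],[0,2,1,3],[0,0,1,1],[0,0,0,-2]]

  r1 -= 3·r0 → [0,2,1,3]
  r2 -= 0·r0 → [0,0,1,1]
  r3 -= -1·r0 → [0,0,0,-2]
  r2 -= 0·r1 → [0,0,1,1]
  r3 -= 0·r1 → [0,0,0,-2]
  r3 -= 0·r2 → [0,0,0,-2]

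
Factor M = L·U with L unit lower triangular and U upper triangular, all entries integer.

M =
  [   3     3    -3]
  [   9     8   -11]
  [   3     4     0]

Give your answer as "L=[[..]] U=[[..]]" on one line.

L=[[1,0,0],[3,1,0],[1,-1,1]] U=[[3,3,-3],[0,-1,-2],[0,0,1]]

  r1 -= 3·r0 → [0,-1,-2]
  r2 -= 1·r0 → [0,1,3]
  r2 -= -1·r1 → [0,0,1]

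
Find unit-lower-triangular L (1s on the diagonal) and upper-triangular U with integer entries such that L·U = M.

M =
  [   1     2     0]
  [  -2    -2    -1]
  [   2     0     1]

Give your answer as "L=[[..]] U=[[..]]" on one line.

L=[[1,0,0],[-2,1,0],[2,-2,1]] U=[[1,2,0],[0,2,-1],[0,0,-1]]

  r1 -= -2·r0 → [0,2,-1]
  r2 -= 2·r0 → [0,-4,1]
  r2 -= -2·r1 → [0,0,-1]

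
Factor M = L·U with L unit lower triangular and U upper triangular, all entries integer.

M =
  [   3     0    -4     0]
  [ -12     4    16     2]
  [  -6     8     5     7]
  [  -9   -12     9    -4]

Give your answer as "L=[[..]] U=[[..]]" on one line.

  row1 -= -4·row0 → [0,4,0,2]
  row2 -= -2·row0 → [0,8,-3,7]
  row3 -= -3·row0 → [0,-12,-3,-4]
  row2 -= 2·row1 → [0,0,-3,3]
  row3 -= -3·row1 → [0,0,-3,2]
  row3 -= 1·row2 → [0,0,0,-1]

L=[[1,0,0,0],[-4,1,0,0],[-2,2,1,0],[-3,-3,1,1]] U=[[3,0,-4,0],[0,4,0,2],[0,0,-3,3],[0,0,0,-1]]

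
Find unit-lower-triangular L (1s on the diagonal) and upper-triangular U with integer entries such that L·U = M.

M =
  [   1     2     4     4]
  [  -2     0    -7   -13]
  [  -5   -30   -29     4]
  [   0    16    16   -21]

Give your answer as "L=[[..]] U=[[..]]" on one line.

  row1 -= -2·row0 → [0,4,1,-5]
  row2 -= -5·row0 → [0,-20,-9,24]
  row3 -= 0·row0 → [0,16,16,-21]
  row2 -= -5·row1 → [0,0,-4,-1]
  row3 -= 4·row1 → [0,0,12,-1]
  row3 -= -3·row2 → [0,0,0,-4]

L=[[1,0,0,0],[-2,1,0,0],[-5,-5,1,0],[0,4,-3,1]] U=[[1,2,4,4],[0,4,1,-5],[0,0,-4,-1],[0,0,0,-4]]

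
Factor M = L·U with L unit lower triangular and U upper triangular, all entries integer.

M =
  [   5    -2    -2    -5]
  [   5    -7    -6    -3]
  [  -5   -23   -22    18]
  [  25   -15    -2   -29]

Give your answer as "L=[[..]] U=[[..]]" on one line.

  r1 -= 1·r0 → [0,-5,-4,2]
  r2 -= -1·r0 → [0,-25,-24,13]
  r3 -= 5·r0 → [0,-5,8,-4]
  r2 -= 5·r1 → [0,0,-4,3]
  r3 -= 1·r1 → [0,0,12,-6]
  r3 -= -3·r2 → [0,0,0,3]

L=[[1,0,0,0],[1,1,0,0],[-1,5,1,0],[5,1,-3,1]] U=[[5,-2,-2,-5],[0,-5,-4,2],[0,0,-4,3],[0,0,0,3]]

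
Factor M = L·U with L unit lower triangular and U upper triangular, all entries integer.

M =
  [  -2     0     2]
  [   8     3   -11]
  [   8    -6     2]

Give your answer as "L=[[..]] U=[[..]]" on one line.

L=[[1,0,0],[-4,1,0],[-4,-2,1]] U=[[-2,0,2],[0,3,-3],[0,0,4]]

  row1 -= -4·row0 → [0,3,-3]
  row2 -= -4·row0 → [0,-6,10]
  row2 -= -2·row1 → [0,0,4]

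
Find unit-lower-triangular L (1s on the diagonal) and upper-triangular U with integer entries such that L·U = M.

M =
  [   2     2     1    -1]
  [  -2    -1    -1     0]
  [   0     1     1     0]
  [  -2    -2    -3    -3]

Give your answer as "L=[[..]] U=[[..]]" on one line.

L=[[1,0,0,0],[-1,1,0,0],[0,1,1,0],[-1,0,-2,1]] U=[[2,2,1,-1],[0,1,0,-1],[0,0,1,1],[0,0,0,-2]]

  r1 -= -1·r0 → [0,1,0,-1]
  r2 -= 0·r0 → [0,1,1,0]
  r3 -= -1·r0 → [0,0,-2,-4]
  r2 -= 1·r1 → [0,0,1,1]
  r3 -= 0·r1 → [0,0,-2,-4]
  r3 -= -2·r2 → [0,0,0,-2]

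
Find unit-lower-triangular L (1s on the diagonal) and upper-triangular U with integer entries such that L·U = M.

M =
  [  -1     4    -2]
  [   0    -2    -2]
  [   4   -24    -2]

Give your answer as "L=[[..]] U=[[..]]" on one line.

L=[[1,0,0],[0,1,0],[-4,4,1]] U=[[-1,4,-2],[0,-2,-2],[0,0,-2]]

  row1 -= 0·row0 → [0,-2,-2]
  row2 -= -4·row0 → [0,-8,-10]
  row2 -= 4·row1 → [0,0,-2]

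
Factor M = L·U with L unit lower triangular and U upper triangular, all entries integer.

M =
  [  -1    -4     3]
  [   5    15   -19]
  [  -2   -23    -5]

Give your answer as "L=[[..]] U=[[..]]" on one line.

L=[[1,0,0],[-5,1,0],[2,3,1]] U=[[-1,-4,3],[0,-5,-4],[0,0,1]]

  R1 -= -5·R0 → [0,-5,-4]
  R2 -= 2·R0 → [0,-15,-11]
  R2 -= 3·R1 → [0,0,1]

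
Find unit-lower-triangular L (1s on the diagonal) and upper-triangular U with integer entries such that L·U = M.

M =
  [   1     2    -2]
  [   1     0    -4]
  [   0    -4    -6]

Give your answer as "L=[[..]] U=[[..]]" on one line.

L=[[1,0,0],[1,1,0],[0,2,1]] U=[[1,2,-2],[0,-2,-2],[0,0,-2]]

  R1 -= 1·R0 → [0,-2,-2]
  R2 -= 0·R0 → [0,-4,-6]
  R2 -= 2·R1 → [0,0,-2]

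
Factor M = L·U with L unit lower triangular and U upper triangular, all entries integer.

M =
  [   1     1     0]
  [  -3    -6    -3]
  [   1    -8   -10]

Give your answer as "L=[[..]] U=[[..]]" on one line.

L=[[1,0,0],[-3,1,0],[1,3,1]] U=[[1,1,0],[0,-3,-3],[0,0,-1]]

  R1 -= -3·R0 → [0,-3,-3]
  R2 -= 1·R0 → [0,-9,-10]
  R2 -= 3·R1 → [0,0,-1]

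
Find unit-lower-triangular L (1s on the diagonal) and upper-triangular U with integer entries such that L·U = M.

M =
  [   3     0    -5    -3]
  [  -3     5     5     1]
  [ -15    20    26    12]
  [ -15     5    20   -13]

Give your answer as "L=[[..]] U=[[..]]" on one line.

  row1 -= -1·row0 → [0,5,0,-2]
  row2 -= -5·row0 → [0,20,1,-3]
  row3 -= -5·row0 → [0,5,-5,-28]
  row2 -= 4·row1 → [0,0,1,5]
  row3 -= 1·row1 → [0,0,-5,-26]
  row3 -= -5·row2 → [0,0,0,-1]

L=[[1,0,0,0],[-1,1,0,0],[-5,4,1,0],[-5,1,-5,1]] U=[[3,0,-5,-3],[0,5,0,-2],[0,0,1,5],[0,0,0,-1]]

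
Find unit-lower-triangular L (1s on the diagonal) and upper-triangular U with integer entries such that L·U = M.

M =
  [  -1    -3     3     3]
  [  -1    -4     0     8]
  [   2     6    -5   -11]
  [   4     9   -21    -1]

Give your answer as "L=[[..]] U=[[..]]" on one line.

  R1 -= 1·R0 → [0,-1,-3,5]
  R2 -= -2·R0 → [0,0,1,-5]
  R3 -= -4·R0 → [0,-3,-9,11]
  R2 -= 0·R1 → [0,0,1,-5]
  R3 -= 3·R1 → [0,0,0,-4]
  R3 -= 0·R2 → [0,0,0,-4]

L=[[1,0,0,0],[1,1,0,0],[-2,0,1,0],[-4,3,0,1]] U=[[-1,-3,3,3],[0,-1,-3,5],[0,0,1,-5],[0,0,0,-4]]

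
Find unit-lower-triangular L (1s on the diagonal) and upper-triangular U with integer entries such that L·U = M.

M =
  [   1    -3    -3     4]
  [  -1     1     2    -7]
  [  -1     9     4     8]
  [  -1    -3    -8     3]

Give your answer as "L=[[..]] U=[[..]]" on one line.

L=[[1,0,0,0],[-1,1,0,0],[-1,-3,1,0],[-1,3,4,1]] U=[[1,-3,-3,4],[0,-2,-1,-3],[0,0,-2,3],[0,0,0,4]]

  R1 -= -1·R0 → [0,-2,-1,-3]
  R2 -= -1·R0 → [0,6,1,12]
  R3 -= -1·R0 → [0,-6,-11,7]
  R2 -= -3·R1 → [0,0,-2,3]
  R3 -= 3·R1 → [0,0,-8,16]
  R3 -= 4·R2 → [0,0,0,4]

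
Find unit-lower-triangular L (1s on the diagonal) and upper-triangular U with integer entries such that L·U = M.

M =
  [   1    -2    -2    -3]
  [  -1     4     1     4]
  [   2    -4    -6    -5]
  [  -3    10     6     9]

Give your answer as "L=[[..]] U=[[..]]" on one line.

L=[[1,0,0,0],[-1,1,0,0],[2,0,1,0],[-3,2,-1,1]] U=[[1,-2,-2,-3],[0,2,-1,1],[0,0,-2,1],[0,0,0,-1]]

  row1 -= -1·row0 → [0,2,-1,1]
  row2 -= 2·row0 → [0,0,-2,1]
  row3 -= -3·row0 → [0,4,0,0]
  row2 -= 0·row1 → [0,0,-2,1]
  row3 -= 2·row1 → [0,0,2,-2]
  row3 -= -1·row2 → [0,0,0,-1]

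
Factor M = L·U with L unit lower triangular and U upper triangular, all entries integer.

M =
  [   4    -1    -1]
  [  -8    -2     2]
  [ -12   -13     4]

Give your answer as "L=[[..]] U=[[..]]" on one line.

L=[[1,0,0],[-2,1,0],[-3,4,1]] U=[[4,-1,-1],[0,-4,0],[0,0,1]]

  r1 -= -2·r0 → [0,-4,0]
  r2 -= -3·r0 → [0,-16,1]
  r2 -= 4·r1 → [0,0,1]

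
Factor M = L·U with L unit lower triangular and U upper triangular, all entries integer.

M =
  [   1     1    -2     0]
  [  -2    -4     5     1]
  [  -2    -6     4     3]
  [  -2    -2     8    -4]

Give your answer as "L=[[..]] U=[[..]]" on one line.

  r1 -= -2·r0 → [0,-2,1,1]
  r2 -= -2·r0 → [0,-4,0,3]
  r3 -= -2·r0 → [0,0,4,-4]
  r2 -= 2·r1 → [0,0,-2,1]
  r3 -= 0·r1 → [0,0,4,-4]
  r3 -= -2·r2 → [0,0,0,-2]

L=[[1,0,0,0],[-2,1,0,0],[-2,2,1,0],[-2,0,-2,1]] U=[[1,1,-2,0],[0,-2,1,1],[0,0,-2,1],[0,0,0,-2]]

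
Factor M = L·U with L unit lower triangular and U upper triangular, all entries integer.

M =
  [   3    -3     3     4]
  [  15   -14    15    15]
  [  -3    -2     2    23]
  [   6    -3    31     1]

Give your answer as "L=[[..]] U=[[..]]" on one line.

  R1 -= 5·R0 → [0,1,0,-5]
  R2 -= -1·R0 → [0,-5,5,27]
  R3 -= 2·R0 → [0,3,25,-7]
  R2 -= -5·R1 → [0,0,5,2]
  R3 -= 3·R1 → [0,0,25,8]
  R3 -= 5·R2 → [0,0,0,-2]

L=[[1,0,0,0],[5,1,0,0],[-1,-5,1,0],[2,3,5,1]] U=[[3,-3,3,4],[0,1,0,-5],[0,0,5,2],[0,0,0,-2]]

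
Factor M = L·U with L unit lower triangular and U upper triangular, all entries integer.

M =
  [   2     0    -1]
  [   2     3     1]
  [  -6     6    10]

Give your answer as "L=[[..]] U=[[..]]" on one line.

  r1 -= 1·r0 → [0,3,2]
  r2 -= -3·r0 → [0,6,7]
  r2 -= 2·r1 → [0,0,3]

L=[[1,0,0],[1,1,0],[-3,2,1]] U=[[2,0,-1],[0,3,2],[0,0,3]]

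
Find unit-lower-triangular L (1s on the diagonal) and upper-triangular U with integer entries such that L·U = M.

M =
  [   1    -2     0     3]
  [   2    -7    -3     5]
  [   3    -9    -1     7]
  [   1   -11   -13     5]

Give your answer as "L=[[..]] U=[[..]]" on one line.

L=[[1,0,0,0],[2,1,0,0],[3,1,1,0],[1,3,-2,1]] U=[[1,-2,0,3],[0,-3,-3,-1],[0,0,2,-1],[0,0,0,3]]

  R1 -= 2·R0 → [0,-3,-3,-1]
  R2 -= 3·R0 → [0,-3,-1,-2]
  R3 -= 1·R0 → [0,-9,-13,2]
  R2 -= 1·R1 → [0,0,2,-1]
  R3 -= 3·R1 → [0,0,-4,5]
  R3 -= -2·R2 → [0,0,0,3]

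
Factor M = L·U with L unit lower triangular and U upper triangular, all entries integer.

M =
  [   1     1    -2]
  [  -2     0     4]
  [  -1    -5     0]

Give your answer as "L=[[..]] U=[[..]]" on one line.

  row1 -= -2·row0 → [0,2,0]
  row2 -= -1·row0 → [0,-4,-2]
  row2 -= -2·row1 → [0,0,-2]

L=[[1,0,0],[-2,1,0],[-1,-2,1]] U=[[1,1,-2],[0,2,0],[0,0,-2]]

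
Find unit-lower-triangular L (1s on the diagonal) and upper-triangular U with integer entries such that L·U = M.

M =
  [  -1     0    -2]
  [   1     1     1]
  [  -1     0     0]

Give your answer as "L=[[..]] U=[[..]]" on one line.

  R1 -= -1·R0 → [0,1,-1]
  R2 -= 1·R0 → [0,0,2]
  R2 -= 0·R1 → [0,0,2]

L=[[1,0,0],[-1,1,0],[1,0,1]] U=[[-1,0,-2],[0,1,-1],[0,0,2]]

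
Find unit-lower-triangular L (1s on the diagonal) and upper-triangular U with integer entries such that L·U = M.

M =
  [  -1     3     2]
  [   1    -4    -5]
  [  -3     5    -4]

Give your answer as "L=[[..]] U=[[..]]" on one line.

L=[[1,0,0],[-1,1,0],[3,4,1]] U=[[-1,3,2],[0,-1,-3],[0,0,2]]

  row1 -= -1·row0 → [0,-1,-3]
  row2 -= 3·row0 → [0,-4,-10]
  row2 -= 4·row1 → [0,0,2]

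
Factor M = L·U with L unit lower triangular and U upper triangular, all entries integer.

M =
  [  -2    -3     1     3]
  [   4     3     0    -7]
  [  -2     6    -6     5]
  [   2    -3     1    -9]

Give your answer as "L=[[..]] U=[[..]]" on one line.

  R1 -= -2·R0 → [0,-3,2,-1]
  R2 -= 1·R0 → [0,9,-7,2]
  R3 -= -1·R0 → [0,-6,2,-6]
  R2 -= -3·R1 → [0,0,-1,-1]
  R3 -= 2·R1 → [0,0,-2,-4]
  R3 -= 2·R2 → [0,0,0,-2]

L=[[1,0,0,0],[-2,1,0,0],[1,-3,1,0],[-1,2,2,1]] U=[[-2,-3,1,3],[0,-3,2,-1],[0,0,-1,-1],[0,0,0,-2]]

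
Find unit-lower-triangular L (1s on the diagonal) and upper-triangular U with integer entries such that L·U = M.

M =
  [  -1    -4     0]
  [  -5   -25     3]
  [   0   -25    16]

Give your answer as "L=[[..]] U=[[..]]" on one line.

L=[[1,0,0],[5,1,0],[0,5,1]] U=[[-1,-4,0],[0,-5,3],[0,0,1]]

  row1 -= 5·row0 → [0,-5,3]
  row2 -= 0·row0 → [0,-25,16]
  row2 -= 5·row1 → [0,0,1]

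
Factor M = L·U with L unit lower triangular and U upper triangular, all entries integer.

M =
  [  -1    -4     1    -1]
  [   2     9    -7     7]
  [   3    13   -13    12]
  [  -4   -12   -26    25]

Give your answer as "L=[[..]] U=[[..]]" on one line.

  r1 -= -2·r0 → [0,1,-5,5]
  r2 -= -3·r0 → [0,1,-10,9]
  r3 -= 4·r0 → [0,4,-30,29]
  r2 -= 1·r1 → [0,0,-5,4]
  r3 -= 4·r1 → [0,0,-10,9]
  r3 -= 2·r2 → [0,0,0,1]

L=[[1,0,0,0],[-2,1,0,0],[-3,1,1,0],[4,4,2,1]] U=[[-1,-4,1,-1],[0,1,-5,5],[0,0,-5,4],[0,0,0,1]]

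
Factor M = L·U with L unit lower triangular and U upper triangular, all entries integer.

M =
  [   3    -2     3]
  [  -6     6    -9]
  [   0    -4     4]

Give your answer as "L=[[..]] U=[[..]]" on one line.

L=[[1,0,0],[-2,1,0],[0,-2,1]] U=[[3,-2,3],[0,2,-3],[0,0,-2]]

  R1 -= -2·R0 → [0,2,-3]
  R2 -= 0·R0 → [0,-4,4]
  R2 -= -2·R1 → [0,0,-2]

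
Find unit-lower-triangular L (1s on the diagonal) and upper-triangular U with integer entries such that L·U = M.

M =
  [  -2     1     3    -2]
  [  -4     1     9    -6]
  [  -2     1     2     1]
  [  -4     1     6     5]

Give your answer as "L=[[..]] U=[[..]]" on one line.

L=[[1,0,0,0],[2,1,0,0],[1,0,1,0],[2,1,3,1]] U=[[-2,1,3,-2],[0,-1,3,-2],[0,0,-1,3],[0,0,0,2]]

  R1 -= 2·R0 → [0,-1,3,-2]
  R2 -= 1·R0 → [0,0,-1,3]
  R3 -= 2·R0 → [0,-1,0,9]
  R2 -= 0·R1 → [0,0,-1,3]
  R3 -= 1·R1 → [0,0,-3,11]
  R3 -= 3·R2 → [0,0,0,2]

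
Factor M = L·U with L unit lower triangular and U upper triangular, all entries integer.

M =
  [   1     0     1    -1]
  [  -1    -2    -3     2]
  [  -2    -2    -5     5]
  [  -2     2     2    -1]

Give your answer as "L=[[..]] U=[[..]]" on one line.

  row1 -= -1·row0 → [0,-2,-2,1]
  row2 -= -2·row0 → [0,-2,-3,3]
  row3 -= -2·row0 → [0,2,4,-3]
  row2 -= 1·row1 → [0,0,-1,2]
  row3 -= -1·row1 → [0,0,2,-2]
  row3 -= -2·row2 → [0,0,0,2]

L=[[1,0,0,0],[-1,1,0,0],[-2,1,1,0],[-2,-1,-2,1]] U=[[1,0,1,-1],[0,-2,-2,1],[0,0,-1,2],[0,0,0,2]]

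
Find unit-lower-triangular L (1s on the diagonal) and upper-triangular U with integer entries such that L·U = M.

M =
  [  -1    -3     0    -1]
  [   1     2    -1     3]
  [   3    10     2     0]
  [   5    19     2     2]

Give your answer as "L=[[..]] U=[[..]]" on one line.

  r1 -= -1·r0 → [0,-1,-1,2]
  r2 -= -3·r0 → [0,1,2,-3]
  r3 -= -5·r0 → [0,4,2,-3]
  r2 -= -1·r1 → [0,0,1,-1]
  r3 -= -4·r1 → [0,0,-2,5]
  r3 -= -2·r2 → [0,0,0,3]

L=[[1,0,0,0],[-1,1,0,0],[-3,-1,1,0],[-5,-4,-2,1]] U=[[-1,-3,0,-1],[0,-1,-1,2],[0,0,1,-1],[0,0,0,3]]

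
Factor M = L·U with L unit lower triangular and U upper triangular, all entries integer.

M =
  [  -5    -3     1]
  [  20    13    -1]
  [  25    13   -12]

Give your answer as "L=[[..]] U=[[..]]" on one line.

  R1 -= -4·R0 → [0,1,3]
  R2 -= -5·R0 → [0,-2,-7]
  R2 -= -2·R1 → [0,0,-1]

L=[[1,0,0],[-4,1,0],[-5,-2,1]] U=[[-5,-3,1],[0,1,3],[0,0,-1]]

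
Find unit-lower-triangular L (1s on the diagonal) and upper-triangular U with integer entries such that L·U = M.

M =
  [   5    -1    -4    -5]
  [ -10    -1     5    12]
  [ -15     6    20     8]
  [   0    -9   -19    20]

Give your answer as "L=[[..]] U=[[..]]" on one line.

L=[[1,0,0,0],[-2,1,0,0],[-3,-1,1,0],[0,3,-2,1]] U=[[5,-1,-4,-5],[0,-3,-3,2],[0,0,5,-5],[0,0,0,4]]

  R1 -= -2·R0 → [0,-3,-3,2]
  R2 -= -3·R0 → [0,3,8,-7]
  R3 -= 0·R0 → [0,-9,-19,20]
  R2 -= -1·R1 → [0,0,5,-5]
  R3 -= 3·R1 → [0,0,-10,14]
  R3 -= -2·R2 → [0,0,0,4]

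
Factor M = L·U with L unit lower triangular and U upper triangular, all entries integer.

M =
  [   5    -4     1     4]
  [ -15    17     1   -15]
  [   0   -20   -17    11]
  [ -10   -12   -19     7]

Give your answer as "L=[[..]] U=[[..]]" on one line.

L=[[1,0,0,0],[-3,1,0,0],[0,-4,1,0],[-2,-4,1,1]] U=[[5,-4,1,4],[0,5,4,-3],[0,0,-1,-1],[0,0,0,4]]

  r1 -= -3·r0 → [0,5,4,-3]
  r2 -= 0·r0 → [0,-20,-17,11]
  r3 -= -2·r0 → [0,-20,-17,15]
  r2 -= -4·r1 → [0,0,-1,-1]
  r3 -= -4·r1 → [0,0,-1,3]
  r3 -= 1·r2 → [0,0,0,4]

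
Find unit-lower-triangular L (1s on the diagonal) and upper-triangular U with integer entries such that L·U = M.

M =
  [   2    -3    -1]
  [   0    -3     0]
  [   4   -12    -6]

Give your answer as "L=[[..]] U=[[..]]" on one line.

L=[[1,0,0],[0,1,0],[2,2,1]] U=[[2,-3,-1],[0,-3,0],[0,0,-4]]

  r1 -= 0·r0 → [0,-3,0]
  r2 -= 2·r0 → [0,-6,-4]
  r2 -= 2·r1 → [0,0,-4]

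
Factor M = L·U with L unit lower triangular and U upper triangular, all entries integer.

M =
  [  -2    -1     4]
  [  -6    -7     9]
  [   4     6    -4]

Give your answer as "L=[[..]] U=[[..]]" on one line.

  r1 -= 3·r0 → [0,-4,-3]
  r2 -= -2·r0 → [0,4,4]
  r2 -= -1·r1 → [0,0,1]

L=[[1,0,0],[3,1,0],[-2,-1,1]] U=[[-2,-1,4],[0,-4,-3],[0,0,1]]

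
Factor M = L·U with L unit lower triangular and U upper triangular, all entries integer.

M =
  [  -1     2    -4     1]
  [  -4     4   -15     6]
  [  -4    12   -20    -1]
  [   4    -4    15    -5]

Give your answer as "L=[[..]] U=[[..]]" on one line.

L=[[1,0,0,0],[4,1,0,0],[4,-1,1,0],[-4,-1,0,1]] U=[[-1,2,-4,1],[0,-4,1,2],[0,0,-3,-3],[0,0,0,1]]

  row1 -= 4·row0 → [0,-4,1,2]
  row2 -= 4·row0 → [0,4,-4,-5]
  row3 -= -4·row0 → [0,4,-1,-1]
  row2 -= -1·row1 → [0,0,-3,-3]
  row3 -= -1·row1 → [0,0,0,1]
  row3 -= 0·row2 → [0,0,0,1]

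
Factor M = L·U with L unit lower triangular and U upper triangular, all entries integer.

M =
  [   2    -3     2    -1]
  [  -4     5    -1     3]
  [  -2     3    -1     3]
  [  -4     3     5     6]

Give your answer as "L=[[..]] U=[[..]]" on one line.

L=[[1,0,0,0],[-2,1,0,0],[-1,0,1,0],[-2,3,0,1]] U=[[2,-3,2,-1],[0,-1,3,1],[0,0,1,2],[0,0,0,1]]

  r1 -= -2·r0 → [0,-1,3,1]
  r2 -= -1·r0 → [0,0,1,2]
  r3 -= -2·r0 → [0,-3,9,4]
  r2 -= 0·r1 → [0,0,1,2]
  r3 -= 3·r1 → [0,0,0,1]
  r3 -= 0·r2 → [0,0,0,1]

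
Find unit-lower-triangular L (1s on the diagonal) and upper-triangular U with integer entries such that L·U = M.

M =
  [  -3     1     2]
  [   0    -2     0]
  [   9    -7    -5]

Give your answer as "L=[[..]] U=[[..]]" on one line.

L=[[1,0,0],[0,1,0],[-3,2,1]] U=[[-3,1,2],[0,-2,0],[0,0,1]]

  R1 -= 0·R0 → [0,-2,0]
  R2 -= -3·R0 → [0,-4,1]
  R2 -= 2·R1 → [0,0,1]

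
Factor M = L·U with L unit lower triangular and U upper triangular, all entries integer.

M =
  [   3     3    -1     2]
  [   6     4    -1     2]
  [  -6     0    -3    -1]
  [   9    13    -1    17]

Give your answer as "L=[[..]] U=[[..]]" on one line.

L=[[1,0,0,0],[2,1,0,0],[-2,-3,1,0],[3,-2,-2,1]] U=[[3,3,-1,2],[0,-2,1,-2],[0,0,-2,-3],[0,0,0,1]]

  R1 -= 2·R0 → [0,-2,1,-2]
  R2 -= -2·R0 → [0,6,-5,3]
  R3 -= 3·R0 → [0,4,2,11]
  R2 -= -3·R1 → [0,0,-2,-3]
  R3 -= -2·R1 → [0,0,4,7]
  R3 -= -2·R2 → [0,0,0,1]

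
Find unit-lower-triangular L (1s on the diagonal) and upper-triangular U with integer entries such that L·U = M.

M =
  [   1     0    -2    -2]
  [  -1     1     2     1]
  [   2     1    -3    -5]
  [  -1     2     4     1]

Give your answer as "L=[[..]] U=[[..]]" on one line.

L=[[1,0,0,0],[-1,1,0,0],[2,1,1,0],[-1,2,2,1]] U=[[1,0,-2,-2],[0,1,0,-1],[0,0,1,0],[0,0,0,1]]

  R1 -= -1·R0 → [0,1,0,-1]
  R2 -= 2·R0 → [0,1,1,-1]
  R3 -= -1·R0 → [0,2,2,-1]
  R2 -= 1·R1 → [0,0,1,0]
  R3 -= 2·R1 → [0,0,2,1]
  R3 -= 2·R2 → [0,0,0,1]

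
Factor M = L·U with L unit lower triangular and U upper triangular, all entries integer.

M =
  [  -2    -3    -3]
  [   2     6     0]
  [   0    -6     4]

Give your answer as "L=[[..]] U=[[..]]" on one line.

  row1 -= -1·row0 → [0,3,-3]
  row2 -= 0·row0 → [0,-6,4]
  row2 -= -2·row1 → [0,0,-2]

L=[[1,0,0],[-1,1,0],[0,-2,1]] U=[[-2,-3,-3],[0,3,-3],[0,0,-2]]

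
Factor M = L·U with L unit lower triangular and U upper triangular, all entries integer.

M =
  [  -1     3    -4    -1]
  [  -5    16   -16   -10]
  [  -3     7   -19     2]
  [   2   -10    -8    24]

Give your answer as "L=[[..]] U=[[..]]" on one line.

L=[[1,0,0,0],[5,1,0,0],[3,-2,1,0],[-2,-4,0,1]] U=[[-1,3,-4,-1],[0,1,4,-5],[0,0,1,-5],[0,0,0,2]]

  r1 -= 5·r0 → [0,1,4,-5]
  r2 -= 3·r0 → [0,-2,-7,5]
  r3 -= -2·r0 → [0,-4,-16,22]
  r2 -= -2·r1 → [0,0,1,-5]
  r3 -= -4·r1 → [0,0,0,2]
  r3 -= 0·r2 → [0,0,0,2]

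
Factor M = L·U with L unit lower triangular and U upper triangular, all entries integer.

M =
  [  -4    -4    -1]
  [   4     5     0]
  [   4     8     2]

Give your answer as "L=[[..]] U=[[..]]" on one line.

  row1 -= -1·row0 → [0,1,-1]
  row2 -= -1·row0 → [0,4,1]
  row2 -= 4·row1 → [0,0,5]

L=[[1,0,0],[-1,1,0],[-1,4,1]] U=[[-4,-4,-1],[0,1,-1],[0,0,5]]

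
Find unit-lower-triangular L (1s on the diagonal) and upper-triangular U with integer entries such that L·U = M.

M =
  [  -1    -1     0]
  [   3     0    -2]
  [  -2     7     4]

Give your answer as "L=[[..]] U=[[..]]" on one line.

  r1 -= -3·r0 → [0,-3,-2]
  r2 -= 2·r0 → [0,9,4]
  r2 -= -3·r1 → [0,0,-2]

L=[[1,0,0],[-3,1,0],[2,-3,1]] U=[[-1,-1,0],[0,-3,-2],[0,0,-2]]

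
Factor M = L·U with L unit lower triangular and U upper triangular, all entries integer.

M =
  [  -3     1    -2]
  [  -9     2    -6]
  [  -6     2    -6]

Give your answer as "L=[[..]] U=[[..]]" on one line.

  row1 -= 3·row0 → [0,-1,0]
  row2 -= 2·row0 → [0,0,-2]
  row2 -= 0·row1 → [0,0,-2]

L=[[1,0,0],[3,1,0],[2,0,1]] U=[[-3,1,-2],[0,-1,0],[0,0,-2]]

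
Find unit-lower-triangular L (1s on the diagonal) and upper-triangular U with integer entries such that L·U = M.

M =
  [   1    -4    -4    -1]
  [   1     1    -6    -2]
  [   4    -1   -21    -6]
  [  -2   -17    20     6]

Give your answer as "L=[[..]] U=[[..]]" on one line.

  R1 -= 1·R0 → [0,5,-2,-1]
  R2 -= 4·R0 → [0,15,-5,-2]
  R3 -= -2·R0 → [0,-25,12,4]
  R2 -= 3·R1 → [0,0,1,1]
  R3 -= -5·R1 → [0,0,2,-1]
  R3 -= 2·R2 → [0,0,0,-3]

L=[[1,0,0,0],[1,1,0,0],[4,3,1,0],[-2,-5,2,1]] U=[[1,-4,-4,-1],[0,5,-2,-1],[0,0,1,1],[0,0,0,-3]]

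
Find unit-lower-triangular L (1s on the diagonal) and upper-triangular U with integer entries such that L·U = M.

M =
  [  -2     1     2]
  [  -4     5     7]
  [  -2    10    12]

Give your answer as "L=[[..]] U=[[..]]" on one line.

  r1 -= 2·r0 → [0,3,3]
  r2 -= 1·r0 → [0,9,10]
  r2 -= 3·r1 → [0,0,1]

L=[[1,0,0],[2,1,0],[1,3,1]] U=[[-2,1,2],[0,3,3],[0,0,1]]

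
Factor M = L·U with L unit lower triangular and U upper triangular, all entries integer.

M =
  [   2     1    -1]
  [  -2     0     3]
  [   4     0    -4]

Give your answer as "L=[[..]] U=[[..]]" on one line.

L=[[1,0,0],[-1,1,0],[2,-2,1]] U=[[2,1,-1],[0,1,2],[0,0,2]]

  R1 -= -1·R0 → [0,1,2]
  R2 -= 2·R0 → [0,-2,-2]
  R2 -= -2·R1 → [0,0,2]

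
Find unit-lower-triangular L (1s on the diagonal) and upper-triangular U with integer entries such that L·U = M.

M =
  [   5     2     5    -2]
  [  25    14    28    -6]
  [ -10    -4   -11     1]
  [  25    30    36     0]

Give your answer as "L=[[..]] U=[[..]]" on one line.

L=[[1,0,0,0],[5,1,0,0],[-2,0,1,0],[5,5,4,1]] U=[[5,2,5,-2],[0,4,3,4],[0,0,-1,-3],[0,0,0,2]]

  r1 -= 5·r0 → [0,4,3,4]
  r2 -= -2·r0 → [0,0,-1,-3]
  r3 -= 5·r0 → [0,20,11,10]
  r2 -= 0·r1 → [0,0,-1,-3]
  r3 -= 5·r1 → [0,0,-4,-10]
  r3 -= 4·r2 → [0,0,0,2]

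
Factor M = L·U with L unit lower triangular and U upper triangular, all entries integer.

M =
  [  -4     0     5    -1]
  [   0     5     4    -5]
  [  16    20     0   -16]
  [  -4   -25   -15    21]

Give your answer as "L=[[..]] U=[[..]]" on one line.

  r1 -= 0·r0 → [0,5,4,-5]
  r2 -= -4·r0 → [0,20,20,-20]
  r3 -= 1·r0 → [0,-25,-20,22]
  r2 -= 4·r1 → [0,0,4,0]
  r3 -= -5·r1 → [0,0,0,-3]
  r3 -= 0·r2 → [0,0,0,-3]

L=[[1,0,0,0],[0,1,0,0],[-4,4,1,0],[1,-5,0,1]] U=[[-4,0,5,-1],[0,5,4,-5],[0,0,4,0],[0,0,0,-3]]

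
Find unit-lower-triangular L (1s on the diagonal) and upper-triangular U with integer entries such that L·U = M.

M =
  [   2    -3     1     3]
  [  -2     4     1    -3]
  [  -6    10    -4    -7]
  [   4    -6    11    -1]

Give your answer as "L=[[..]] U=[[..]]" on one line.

  R1 -= -1·R0 → [0,1,2,0]
  R2 -= -3·R0 → [0,1,-1,2]
  R3 -= 2·R0 → [0,0,9,-7]
  R2 -= 1·R1 → [0,0,-3,2]
  R3 -= 0·R1 → [0,0,9,-7]
  R3 -= -3·R2 → [0,0,0,-1]

L=[[1,0,0,0],[-1,1,0,0],[-3,1,1,0],[2,0,-3,1]] U=[[2,-3,1,3],[0,1,2,0],[0,0,-3,2],[0,0,0,-1]]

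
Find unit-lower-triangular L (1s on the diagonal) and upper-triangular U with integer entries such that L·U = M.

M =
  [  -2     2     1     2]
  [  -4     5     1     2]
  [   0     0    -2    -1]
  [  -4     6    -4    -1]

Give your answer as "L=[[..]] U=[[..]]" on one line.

L=[[1,0,0,0],[2,1,0,0],[0,0,1,0],[2,2,2,1]] U=[[-2,2,1,2],[0,1,-1,-2],[0,0,-2,-1],[0,0,0,1]]

  row1 -= 2·row0 → [0,1,-1,-2]
  row2 -= 0·row0 → [0,0,-2,-1]
  row3 -= 2·row0 → [0,2,-6,-5]
  row2 -= 0·row1 → [0,0,-2,-1]
  row3 -= 2·row1 → [0,0,-4,-1]
  row3 -= 2·row2 → [0,0,0,1]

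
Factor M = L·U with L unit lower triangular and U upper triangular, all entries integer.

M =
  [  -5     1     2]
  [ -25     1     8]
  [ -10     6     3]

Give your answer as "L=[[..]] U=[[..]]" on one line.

L=[[1,0,0],[5,1,0],[2,-1,1]] U=[[-5,1,2],[0,-4,-2],[0,0,-3]]

  r1 -= 5·r0 → [0,-4,-2]
  r2 -= 2·r0 → [0,4,-1]
  r2 -= -1·r1 → [0,0,-3]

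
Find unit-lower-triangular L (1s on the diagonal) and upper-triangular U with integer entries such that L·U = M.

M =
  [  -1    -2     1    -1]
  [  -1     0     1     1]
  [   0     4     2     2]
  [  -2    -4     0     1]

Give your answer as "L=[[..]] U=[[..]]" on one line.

  r1 -= 1·r0 → [0,2,0,2]
  r2 -= 0·r0 → [0,4,2,2]
  r3 -= 2·r0 → [0,0,-2,3]
  r2 -= 2·r1 → [0,0,2,-2]
  r3 -= 0·r1 → [0,0,-2,3]
  r3 -= -1·r2 → [0,0,0,1]

L=[[1,0,0,0],[1,1,0,0],[0,2,1,0],[2,0,-1,1]] U=[[-1,-2,1,-1],[0,2,0,2],[0,0,2,-2],[0,0,0,1]]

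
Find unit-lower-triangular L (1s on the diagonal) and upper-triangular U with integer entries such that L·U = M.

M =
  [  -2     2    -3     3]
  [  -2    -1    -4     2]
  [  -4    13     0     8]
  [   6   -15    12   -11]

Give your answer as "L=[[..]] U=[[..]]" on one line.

L=[[1,0,0,0],[1,1,0,0],[2,-3,1,0],[-3,3,2,1]] U=[[-2,2,-3,3],[0,-3,-1,-1],[0,0,3,-1],[0,0,0,3]]

  r1 -= 1·r0 → [0,-3,-1,-1]
  r2 -= 2·r0 → [0,9,6,2]
  r3 -= -3·r0 → [0,-9,3,-2]
  r2 -= -3·r1 → [0,0,3,-1]
  r3 -= 3·r1 → [0,0,6,1]
  r3 -= 2·r2 → [0,0,0,3]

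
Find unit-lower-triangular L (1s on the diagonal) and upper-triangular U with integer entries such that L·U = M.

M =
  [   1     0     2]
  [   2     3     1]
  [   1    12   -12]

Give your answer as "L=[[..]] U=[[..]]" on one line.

  R1 -= 2·R0 → [0,3,-3]
  R2 -= 1·R0 → [0,12,-14]
  R2 -= 4·R1 → [0,0,-2]

L=[[1,0,0],[2,1,0],[1,4,1]] U=[[1,0,2],[0,3,-3],[0,0,-2]]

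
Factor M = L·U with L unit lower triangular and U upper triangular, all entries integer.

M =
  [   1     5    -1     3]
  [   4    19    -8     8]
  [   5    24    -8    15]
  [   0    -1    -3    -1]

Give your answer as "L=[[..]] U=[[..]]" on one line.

L=[[1,0,0,0],[4,1,0,0],[5,1,1,0],[0,1,1,1]] U=[[1,5,-1,3],[0,-1,-4,-4],[0,0,1,4],[0,0,0,-1]]

  R1 -= 4·R0 → [0,-1,-4,-4]
  R2 -= 5·R0 → [0,-1,-3,0]
  R3 -= 0·R0 → [0,-1,-3,-1]
  R2 -= 1·R1 → [0,0,1,4]
  R3 -= 1·R1 → [0,0,1,3]
  R3 -= 1·R2 → [0,0,0,-1]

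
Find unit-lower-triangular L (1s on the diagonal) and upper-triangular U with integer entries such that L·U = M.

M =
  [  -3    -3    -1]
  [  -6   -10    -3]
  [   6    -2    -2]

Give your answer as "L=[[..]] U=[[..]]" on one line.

L=[[1,0,0],[2,1,0],[-2,2,1]] U=[[-3,-3,-1],[0,-4,-1],[0,0,-2]]

  R1 -= 2·R0 → [0,-4,-1]
  R2 -= -2·R0 → [0,-8,-4]
  R2 -= 2·R1 → [0,0,-2]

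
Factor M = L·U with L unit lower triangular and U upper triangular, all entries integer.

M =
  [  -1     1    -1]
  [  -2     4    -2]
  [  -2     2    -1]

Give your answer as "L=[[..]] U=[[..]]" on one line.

  row1 -= 2·row0 → [0,2,0]
  row2 -= 2·row0 → [0,0,1]
  row2 -= 0·row1 → [0,0,1]

L=[[1,0,0],[2,1,0],[2,0,1]] U=[[-1,1,-1],[0,2,0],[0,0,1]]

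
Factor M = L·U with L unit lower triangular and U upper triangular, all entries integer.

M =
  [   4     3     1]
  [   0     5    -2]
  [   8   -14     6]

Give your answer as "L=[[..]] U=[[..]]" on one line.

  row1 -= 0·row0 → [0,5,-2]
  row2 -= 2·row0 → [0,-20,4]
  row2 -= -4·row1 → [0,0,-4]

L=[[1,0,0],[0,1,0],[2,-4,1]] U=[[4,3,1],[0,5,-2],[0,0,-4]]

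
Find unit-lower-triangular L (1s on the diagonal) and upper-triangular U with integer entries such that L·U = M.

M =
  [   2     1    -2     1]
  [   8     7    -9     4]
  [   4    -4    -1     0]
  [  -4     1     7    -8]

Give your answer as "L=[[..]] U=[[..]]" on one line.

  R1 -= 4·R0 → [0,3,-1,0]
  R2 -= 2·R0 → [0,-6,3,-2]
  R3 -= -2·R0 → [0,3,3,-6]
  R2 -= -2·R1 → [0,0,1,-2]
  R3 -= 1·R1 → [0,0,4,-6]
  R3 -= 4·R2 → [0,0,0,2]

L=[[1,0,0,0],[4,1,0,0],[2,-2,1,0],[-2,1,4,1]] U=[[2,1,-2,1],[0,3,-1,0],[0,0,1,-2],[0,0,0,2]]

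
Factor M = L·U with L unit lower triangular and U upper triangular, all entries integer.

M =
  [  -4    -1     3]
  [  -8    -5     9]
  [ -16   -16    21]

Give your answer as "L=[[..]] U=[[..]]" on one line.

  R1 -= 2·R0 → [0,-3,3]
  R2 -= 4·R0 → [0,-12,9]
  R2 -= 4·R1 → [0,0,-3]

L=[[1,0,0],[2,1,0],[4,4,1]] U=[[-4,-1,3],[0,-3,3],[0,0,-3]]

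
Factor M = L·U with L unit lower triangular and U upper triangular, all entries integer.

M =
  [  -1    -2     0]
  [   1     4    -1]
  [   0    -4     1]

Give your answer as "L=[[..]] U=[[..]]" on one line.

  r1 -= -1·r0 → [0,2,-1]
  r2 -= 0·r0 → [0,-4,1]
  r2 -= -2·r1 → [0,0,-1]

L=[[1,0,0],[-1,1,0],[0,-2,1]] U=[[-1,-2,0],[0,2,-1],[0,0,-1]]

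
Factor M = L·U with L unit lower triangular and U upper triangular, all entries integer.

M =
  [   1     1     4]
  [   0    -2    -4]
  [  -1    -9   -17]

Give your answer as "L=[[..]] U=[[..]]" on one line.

L=[[1,0,0],[0,1,0],[-1,4,1]] U=[[1,1,4],[0,-2,-4],[0,0,3]]

  r1 -= 0·r0 → [0,-2,-4]
  r2 -= -1·r0 → [0,-8,-13]
  r2 -= 4·r1 → [0,0,3]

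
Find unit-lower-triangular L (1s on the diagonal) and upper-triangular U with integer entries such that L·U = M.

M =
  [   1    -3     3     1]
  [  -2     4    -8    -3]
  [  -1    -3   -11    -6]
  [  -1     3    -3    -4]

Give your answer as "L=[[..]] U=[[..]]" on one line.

  row1 -= -2·row0 → [0,-2,-2,-1]
  row2 -= -1·row0 → [0,-6,-8,-5]
  row3 -= -1·row0 → [0,0,0,-3]
  row2 -= 3·row1 → [0,0,-2,-2]
  row3 -= 0·row1 → [0,0,0,-3]
  row3 -= 0·row2 → [0,0,0,-3]

L=[[1,0,0,0],[-2,1,0,0],[-1,3,1,0],[-1,0,0,1]] U=[[1,-3,3,1],[0,-2,-2,-1],[0,0,-2,-2],[0,0,0,-3]]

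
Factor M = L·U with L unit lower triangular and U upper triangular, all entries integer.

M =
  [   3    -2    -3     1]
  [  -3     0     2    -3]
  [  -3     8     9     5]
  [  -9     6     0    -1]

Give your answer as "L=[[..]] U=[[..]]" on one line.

L=[[1,0,0,0],[-1,1,0,0],[-1,-3,1,0],[-3,0,-3,1]] U=[[3,-2,-3,1],[0,-2,-1,-2],[0,0,3,0],[0,0,0,2]]

  R1 -= -1·R0 → [0,-2,-1,-2]
  R2 -= -1·R0 → [0,6,6,6]
  R3 -= -3·R0 → [0,0,-9,2]
  R2 -= -3·R1 → [0,0,3,0]
  R3 -= 0·R1 → [0,0,-9,2]
  R3 -= -3·R2 → [0,0,0,2]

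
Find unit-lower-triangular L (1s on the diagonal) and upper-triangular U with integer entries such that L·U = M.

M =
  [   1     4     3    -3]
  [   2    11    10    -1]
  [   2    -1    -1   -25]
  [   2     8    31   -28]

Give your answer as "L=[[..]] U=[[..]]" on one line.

  R1 -= 2·R0 → [0,3,4,5]
  R2 -= 2·R0 → [0,-9,-7,-19]
  R3 -= 2·R0 → [0,0,25,-22]
  R2 -= -3·R1 → [0,0,5,-4]
  R3 -= 0·R1 → [0,0,25,-22]
  R3 -= 5·R2 → [0,0,0,-2]

L=[[1,0,0,0],[2,1,0,0],[2,-3,1,0],[2,0,5,1]] U=[[1,4,3,-3],[0,3,4,5],[0,0,5,-4],[0,0,0,-2]]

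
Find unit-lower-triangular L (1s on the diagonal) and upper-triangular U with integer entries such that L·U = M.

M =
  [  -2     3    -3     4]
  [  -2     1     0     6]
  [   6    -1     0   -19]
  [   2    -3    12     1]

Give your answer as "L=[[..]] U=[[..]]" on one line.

L=[[1,0,0,0],[1,1,0,0],[-3,-4,1,0],[-1,0,3,1]] U=[[-2,3,-3,4],[0,-2,3,2],[0,0,3,1],[0,0,0,2]]

  row1 -= 1·row0 → [0,-2,3,2]
  row2 -= -3·row0 → [0,8,-9,-7]
  row3 -= -1·row0 → [0,0,9,5]
  row2 -= -4·row1 → [0,0,3,1]
  row3 -= 0·row1 → [0,0,9,5]
  row3 -= 3·row2 → [0,0,0,2]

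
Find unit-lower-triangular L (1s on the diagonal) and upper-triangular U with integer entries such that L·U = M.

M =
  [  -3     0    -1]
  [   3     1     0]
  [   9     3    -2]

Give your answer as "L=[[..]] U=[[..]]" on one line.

  R1 -= -1·R0 → [0,1,-1]
  R2 -= -3·R0 → [0,3,-5]
  R2 -= 3·R1 → [0,0,-2]

L=[[1,0,0],[-1,1,0],[-3,3,1]] U=[[-3,0,-1],[0,1,-1],[0,0,-2]]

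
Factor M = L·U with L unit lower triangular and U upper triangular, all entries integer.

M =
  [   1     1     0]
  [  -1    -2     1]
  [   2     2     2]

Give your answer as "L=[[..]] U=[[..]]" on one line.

L=[[1,0,0],[-1,1,0],[2,0,1]] U=[[1,1,0],[0,-1,1],[0,0,2]]

  row1 -= -1·row0 → [0,-1,1]
  row2 -= 2·row0 → [0,0,2]
  row2 -= 0·row1 → [0,0,2]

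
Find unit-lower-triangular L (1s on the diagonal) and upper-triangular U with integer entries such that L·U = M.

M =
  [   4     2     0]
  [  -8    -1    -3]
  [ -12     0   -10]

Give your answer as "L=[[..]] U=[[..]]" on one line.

L=[[1,0,0],[-2,1,0],[-3,2,1]] U=[[4,2,0],[0,3,-3],[0,0,-4]]

  r1 -= -2·r0 → [0,3,-3]
  r2 -= -3·r0 → [0,6,-10]
  r2 -= 2·r1 → [0,0,-4]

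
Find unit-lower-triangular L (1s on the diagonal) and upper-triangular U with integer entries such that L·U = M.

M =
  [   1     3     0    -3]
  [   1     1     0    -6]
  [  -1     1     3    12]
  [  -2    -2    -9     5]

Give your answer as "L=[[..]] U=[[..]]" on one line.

L=[[1,0,0,0],[1,1,0,0],[-1,-2,1,0],[-2,-2,-3,1]] U=[[1,3,0,-3],[0,-2,0,-3],[0,0,3,3],[0,0,0,2]]

  row1 -= 1·row0 → [0,-2,0,-3]
  row2 -= -1·row0 → [0,4,3,9]
  row3 -= -2·row0 → [0,4,-9,-1]
  row2 -= -2·row1 → [0,0,3,3]
  row3 -= -2·row1 → [0,0,-9,-7]
  row3 -= -3·row2 → [0,0,0,2]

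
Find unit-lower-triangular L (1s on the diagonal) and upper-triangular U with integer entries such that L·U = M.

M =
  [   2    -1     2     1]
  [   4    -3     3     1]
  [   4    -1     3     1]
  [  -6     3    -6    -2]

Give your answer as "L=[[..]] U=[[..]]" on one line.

L=[[1,0,0,0],[2,1,0,0],[2,-1,1,0],[-3,0,0,1]] U=[[2,-1,2,1],[0,-1,-1,-1],[0,0,-2,-2],[0,0,0,1]]

  row1 -= 2·row0 → [0,-1,-1,-1]
  row2 -= 2·row0 → [0,1,-1,-1]
  row3 -= -3·row0 → [0,0,0,1]
  row2 -= -1·row1 → [0,0,-2,-2]
  row3 -= 0·row1 → [0,0,0,1]
  row3 -= 0·row2 → [0,0,0,1]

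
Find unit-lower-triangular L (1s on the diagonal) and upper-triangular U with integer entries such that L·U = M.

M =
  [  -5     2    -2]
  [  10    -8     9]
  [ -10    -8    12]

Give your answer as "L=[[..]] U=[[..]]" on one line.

L=[[1,0,0],[-2,1,0],[2,3,1]] U=[[-5,2,-2],[0,-4,5],[0,0,1]]

  r1 -= -2·r0 → [0,-4,5]
  r2 -= 2·r0 → [0,-12,16]
  r2 -= 3·r1 → [0,0,1]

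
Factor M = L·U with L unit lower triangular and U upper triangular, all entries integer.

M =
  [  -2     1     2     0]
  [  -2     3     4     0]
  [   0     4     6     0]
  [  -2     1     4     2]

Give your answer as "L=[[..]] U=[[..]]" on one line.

L=[[1,0,0,0],[1,1,0,0],[0,2,1,0],[1,0,1,1]] U=[[-2,1,2,0],[0,2,2,0],[0,0,2,0],[0,0,0,2]]

  row1 -= 1·row0 → [0,2,2,0]
  row2 -= 0·row0 → [0,4,6,0]
  row3 -= 1·row0 → [0,0,2,2]
  row2 -= 2·row1 → [0,0,2,0]
  row3 -= 0·row1 → [0,0,2,2]
  row3 -= 1·row2 → [0,0,0,2]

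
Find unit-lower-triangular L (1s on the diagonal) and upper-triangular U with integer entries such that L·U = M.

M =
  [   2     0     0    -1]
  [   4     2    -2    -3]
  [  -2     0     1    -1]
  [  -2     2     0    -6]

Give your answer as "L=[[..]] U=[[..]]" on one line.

L=[[1,0,0,0],[2,1,0,0],[-1,0,1,0],[-1,1,2,1]] U=[[2,0,0,-1],[0,2,-2,-1],[0,0,1,-2],[0,0,0,-2]]

  row1 -= 2·row0 → [0,2,-2,-1]
  row2 -= -1·row0 → [0,0,1,-2]
  row3 -= -1·row0 → [0,2,0,-7]
  row2 -= 0·row1 → [0,0,1,-2]
  row3 -= 1·row1 → [0,0,2,-6]
  row3 -= 2·row2 → [0,0,0,-2]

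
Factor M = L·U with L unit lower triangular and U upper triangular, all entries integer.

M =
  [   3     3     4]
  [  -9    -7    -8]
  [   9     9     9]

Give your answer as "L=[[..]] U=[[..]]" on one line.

  r1 -= -3·r0 → [0,2,4]
  r2 -= 3·r0 → [0,0,-3]
  r2 -= 0·r1 → [0,0,-3]

L=[[1,0,0],[-3,1,0],[3,0,1]] U=[[3,3,4],[0,2,4],[0,0,-3]]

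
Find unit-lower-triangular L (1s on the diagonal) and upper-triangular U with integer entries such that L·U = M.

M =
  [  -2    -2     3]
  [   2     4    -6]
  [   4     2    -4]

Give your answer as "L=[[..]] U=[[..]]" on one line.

L=[[1,0,0],[-1,1,0],[-2,-1,1]] U=[[-2,-2,3],[0,2,-3],[0,0,-1]]

  row1 -= -1·row0 → [0,2,-3]
  row2 -= -2·row0 → [0,-2,2]
  row2 -= -1·row1 → [0,0,-1]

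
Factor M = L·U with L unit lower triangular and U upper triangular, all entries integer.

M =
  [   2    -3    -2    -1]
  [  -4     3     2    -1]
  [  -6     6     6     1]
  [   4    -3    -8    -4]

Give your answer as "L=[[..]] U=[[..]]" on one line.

L=[[1,0,0,0],[-2,1,0,0],[-3,1,1,0],[2,-1,-3,1]] U=[[2,-3,-2,-1],[0,-3,-2,-3],[0,0,2,1],[0,0,0,-2]]

  r1 -= -2·r0 → [0,-3,-2,-3]
  r2 -= -3·r0 → [0,-3,0,-2]
  r3 -= 2·r0 → [0,3,-4,-2]
  r2 -= 1·r1 → [0,0,2,1]
  r3 -= -1·r1 → [0,0,-6,-5]
  r3 -= -3·r2 → [0,0,0,-2]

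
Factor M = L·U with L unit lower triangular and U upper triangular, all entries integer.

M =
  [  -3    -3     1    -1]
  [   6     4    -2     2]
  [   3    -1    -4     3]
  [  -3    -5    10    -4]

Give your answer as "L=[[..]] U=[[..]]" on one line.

L=[[1,0,0,0],[-2,1,0,0],[-1,2,1,0],[1,1,-3,1]] U=[[-3,-3,1,-1],[0,-2,0,0],[0,0,-3,2],[0,0,0,3]]

  row1 -= -2·row0 → [0,-2,0,0]
  row2 -= -1·row0 → [0,-4,-3,2]
  row3 -= 1·row0 → [0,-2,9,-3]
  row2 -= 2·row1 → [0,0,-3,2]
  row3 -= 1·row1 → [0,0,9,-3]
  row3 -= -3·row2 → [0,0,0,3]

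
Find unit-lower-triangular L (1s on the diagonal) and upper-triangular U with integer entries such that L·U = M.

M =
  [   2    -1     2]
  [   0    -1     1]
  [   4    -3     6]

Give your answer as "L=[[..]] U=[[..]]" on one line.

  r1 -= 0·r0 → [0,-1,1]
  r2 -= 2·r0 → [0,-1,2]
  r2 -= 1·r1 → [0,0,1]

L=[[1,0,0],[0,1,0],[2,1,1]] U=[[2,-1,2],[0,-1,1],[0,0,1]]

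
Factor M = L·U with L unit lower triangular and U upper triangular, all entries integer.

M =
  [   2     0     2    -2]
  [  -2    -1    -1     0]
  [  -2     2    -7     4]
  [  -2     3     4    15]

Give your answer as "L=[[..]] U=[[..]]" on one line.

L=[[1,0,0,0],[-1,1,0,0],[-1,-2,1,0],[-1,-3,-3,1]] U=[[2,0,2,-2],[0,-1,1,-2],[0,0,-3,-2],[0,0,0,1]]

  row1 -= -1·row0 → [0,-1,1,-2]
  row2 -= -1·row0 → [0,2,-5,2]
  row3 -= -1·row0 → [0,3,6,13]
  row2 -= -2·row1 → [0,0,-3,-2]
  row3 -= -3·row1 → [0,0,9,7]
  row3 -= -3·row2 → [0,0,0,1]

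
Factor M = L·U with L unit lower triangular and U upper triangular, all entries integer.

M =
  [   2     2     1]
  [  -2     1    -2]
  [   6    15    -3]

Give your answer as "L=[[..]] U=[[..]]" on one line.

  R1 -= -1·R0 → [0,3,-1]
  R2 -= 3·R0 → [0,9,-6]
  R2 -= 3·R1 → [0,0,-3]

L=[[1,0,0],[-1,1,0],[3,3,1]] U=[[2,2,1],[0,3,-1],[0,0,-3]]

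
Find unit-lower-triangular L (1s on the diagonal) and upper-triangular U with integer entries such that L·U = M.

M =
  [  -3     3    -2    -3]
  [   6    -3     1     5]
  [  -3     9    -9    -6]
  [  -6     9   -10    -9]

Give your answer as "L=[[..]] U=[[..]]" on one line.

L=[[1,0,0,0],[-2,1,0,0],[1,2,1,0],[2,1,3,1]] U=[[-3,3,-2,-3],[0,3,-3,-1],[0,0,-1,-1],[0,0,0,1]]

  row1 -= -2·row0 → [0,3,-3,-1]
  row2 -= 1·row0 → [0,6,-7,-3]
  row3 -= 2·row0 → [0,3,-6,-3]
  row2 -= 2·row1 → [0,0,-1,-1]
  row3 -= 1·row1 → [0,0,-3,-2]
  row3 -= 3·row2 → [0,0,0,1]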